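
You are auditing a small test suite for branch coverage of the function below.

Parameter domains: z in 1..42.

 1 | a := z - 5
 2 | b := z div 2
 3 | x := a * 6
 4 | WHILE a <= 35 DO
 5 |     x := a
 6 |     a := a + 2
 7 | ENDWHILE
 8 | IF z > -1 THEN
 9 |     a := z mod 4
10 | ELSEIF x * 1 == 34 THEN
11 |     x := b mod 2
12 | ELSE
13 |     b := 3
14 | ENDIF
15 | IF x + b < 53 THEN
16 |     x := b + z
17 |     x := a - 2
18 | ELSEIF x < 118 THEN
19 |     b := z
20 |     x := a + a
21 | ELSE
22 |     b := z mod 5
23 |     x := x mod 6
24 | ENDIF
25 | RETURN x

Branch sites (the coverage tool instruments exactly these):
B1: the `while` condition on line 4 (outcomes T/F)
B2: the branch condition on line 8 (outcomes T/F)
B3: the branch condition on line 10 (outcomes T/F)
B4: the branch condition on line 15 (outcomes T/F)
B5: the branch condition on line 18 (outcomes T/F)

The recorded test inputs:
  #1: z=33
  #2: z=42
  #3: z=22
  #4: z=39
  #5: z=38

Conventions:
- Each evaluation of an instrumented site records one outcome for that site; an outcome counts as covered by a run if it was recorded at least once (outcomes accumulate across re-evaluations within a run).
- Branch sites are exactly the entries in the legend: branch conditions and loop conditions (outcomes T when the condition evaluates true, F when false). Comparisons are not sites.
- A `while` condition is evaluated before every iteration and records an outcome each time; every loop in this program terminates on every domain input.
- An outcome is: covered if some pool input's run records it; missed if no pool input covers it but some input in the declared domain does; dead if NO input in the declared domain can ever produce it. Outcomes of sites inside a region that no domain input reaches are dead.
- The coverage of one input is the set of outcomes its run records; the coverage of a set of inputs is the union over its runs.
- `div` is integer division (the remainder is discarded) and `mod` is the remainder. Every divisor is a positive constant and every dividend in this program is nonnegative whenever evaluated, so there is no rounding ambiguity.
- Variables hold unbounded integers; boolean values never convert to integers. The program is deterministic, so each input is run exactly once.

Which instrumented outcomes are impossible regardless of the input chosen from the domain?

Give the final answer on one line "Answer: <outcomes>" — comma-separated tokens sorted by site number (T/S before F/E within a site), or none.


sweeping the full domain (42 inputs) for each outcome:
  B2=F: zero occurrences over every domain input -> dead
  B3=T: zero occurrences over every domain input -> dead
  B3=F: zero occurrences over every domain input -> dead
  reachable outcomes have witnesses, e.g. B1=T (e.g. z=1), B1=F (e.g. z=1), B2=T (e.g. z=1), B4=T (e.g. z=1)
Answer: B2=F, B3=T, B3=F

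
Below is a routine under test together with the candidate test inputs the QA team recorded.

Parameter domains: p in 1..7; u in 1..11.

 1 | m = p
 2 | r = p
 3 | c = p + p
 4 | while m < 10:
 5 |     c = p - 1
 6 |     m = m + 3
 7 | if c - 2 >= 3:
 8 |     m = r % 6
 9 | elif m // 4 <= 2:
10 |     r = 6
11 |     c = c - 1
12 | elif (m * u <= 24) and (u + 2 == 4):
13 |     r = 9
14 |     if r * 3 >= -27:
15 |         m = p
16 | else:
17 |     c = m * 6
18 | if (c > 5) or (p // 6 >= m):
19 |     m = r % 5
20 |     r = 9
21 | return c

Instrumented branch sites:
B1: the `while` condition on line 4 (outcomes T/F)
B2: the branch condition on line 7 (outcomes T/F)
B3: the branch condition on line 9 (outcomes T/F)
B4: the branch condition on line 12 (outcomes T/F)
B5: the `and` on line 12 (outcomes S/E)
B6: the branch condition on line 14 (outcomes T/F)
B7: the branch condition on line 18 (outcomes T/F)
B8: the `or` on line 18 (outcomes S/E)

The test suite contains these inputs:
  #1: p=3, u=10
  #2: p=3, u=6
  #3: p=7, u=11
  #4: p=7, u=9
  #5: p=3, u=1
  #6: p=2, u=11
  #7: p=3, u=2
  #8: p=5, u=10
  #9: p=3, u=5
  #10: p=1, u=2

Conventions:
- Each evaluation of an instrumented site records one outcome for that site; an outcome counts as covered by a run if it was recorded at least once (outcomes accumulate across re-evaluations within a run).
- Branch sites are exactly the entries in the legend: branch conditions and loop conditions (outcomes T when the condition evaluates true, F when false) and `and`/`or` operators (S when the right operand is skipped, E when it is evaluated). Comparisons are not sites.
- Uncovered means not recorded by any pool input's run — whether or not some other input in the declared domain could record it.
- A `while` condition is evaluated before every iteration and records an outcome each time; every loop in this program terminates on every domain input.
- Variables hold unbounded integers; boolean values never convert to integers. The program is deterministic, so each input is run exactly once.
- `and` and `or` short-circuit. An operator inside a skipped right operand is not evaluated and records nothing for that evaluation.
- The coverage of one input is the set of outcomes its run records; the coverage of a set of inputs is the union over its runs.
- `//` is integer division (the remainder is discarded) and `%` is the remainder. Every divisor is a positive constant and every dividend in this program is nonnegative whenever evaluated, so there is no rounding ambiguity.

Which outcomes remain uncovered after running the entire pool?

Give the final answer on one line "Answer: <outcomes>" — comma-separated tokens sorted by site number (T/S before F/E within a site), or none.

run #1 (p=3, u=10) records B1=T, B1=F, B2=F, B3=F, B4=F, B5=S, B7=T, B8=S
run #2 (p=3, u=6) records B1=T, B1=F, B2=F, B3=F, B4=F, B5=S, B7=T, B8=S
run #3 (p=7, u=11) records B1=T, B1=F, B2=T, B7=T, B8=S
run #4 (p=7, u=9) records B1=T, B1=F, B2=T, B7=T, B8=S
run #5 (p=3, u=1) records B1=T, B1=F, B2=F, B3=F, B4=F, B5=E, B7=T, B8=S
run #6 (p=2, u=11) records B1=T, B1=F, B2=F, B3=T, B7=F, B8=E
run #7 (p=3, u=2) records B1=T, B1=F, B2=F, B3=F, B4=T, B5=E, B6=T, B7=F, B8=E
run #8 (p=5, u=10) records B1=T, B1=F, B2=F, B3=T, B7=F, B8=E
run #9 (p=3, u=5) records B1=T, B1=F, B2=F, B3=F, B4=F, B5=S, B7=T, B8=S
run #10 (p=1, u=2) records B1=T, B1=F, B2=F, B3=T, B7=F, B8=E
union over the pool: B1=T, B1=F, B2=T, B2=F, B3=T, B3=F, B4=T, B4=F, B5=S, B5=E, B6=T, B7=T, B7=F, B8=S, B8=E
uncovered (1 of 16): B6=F

Answer: B6=F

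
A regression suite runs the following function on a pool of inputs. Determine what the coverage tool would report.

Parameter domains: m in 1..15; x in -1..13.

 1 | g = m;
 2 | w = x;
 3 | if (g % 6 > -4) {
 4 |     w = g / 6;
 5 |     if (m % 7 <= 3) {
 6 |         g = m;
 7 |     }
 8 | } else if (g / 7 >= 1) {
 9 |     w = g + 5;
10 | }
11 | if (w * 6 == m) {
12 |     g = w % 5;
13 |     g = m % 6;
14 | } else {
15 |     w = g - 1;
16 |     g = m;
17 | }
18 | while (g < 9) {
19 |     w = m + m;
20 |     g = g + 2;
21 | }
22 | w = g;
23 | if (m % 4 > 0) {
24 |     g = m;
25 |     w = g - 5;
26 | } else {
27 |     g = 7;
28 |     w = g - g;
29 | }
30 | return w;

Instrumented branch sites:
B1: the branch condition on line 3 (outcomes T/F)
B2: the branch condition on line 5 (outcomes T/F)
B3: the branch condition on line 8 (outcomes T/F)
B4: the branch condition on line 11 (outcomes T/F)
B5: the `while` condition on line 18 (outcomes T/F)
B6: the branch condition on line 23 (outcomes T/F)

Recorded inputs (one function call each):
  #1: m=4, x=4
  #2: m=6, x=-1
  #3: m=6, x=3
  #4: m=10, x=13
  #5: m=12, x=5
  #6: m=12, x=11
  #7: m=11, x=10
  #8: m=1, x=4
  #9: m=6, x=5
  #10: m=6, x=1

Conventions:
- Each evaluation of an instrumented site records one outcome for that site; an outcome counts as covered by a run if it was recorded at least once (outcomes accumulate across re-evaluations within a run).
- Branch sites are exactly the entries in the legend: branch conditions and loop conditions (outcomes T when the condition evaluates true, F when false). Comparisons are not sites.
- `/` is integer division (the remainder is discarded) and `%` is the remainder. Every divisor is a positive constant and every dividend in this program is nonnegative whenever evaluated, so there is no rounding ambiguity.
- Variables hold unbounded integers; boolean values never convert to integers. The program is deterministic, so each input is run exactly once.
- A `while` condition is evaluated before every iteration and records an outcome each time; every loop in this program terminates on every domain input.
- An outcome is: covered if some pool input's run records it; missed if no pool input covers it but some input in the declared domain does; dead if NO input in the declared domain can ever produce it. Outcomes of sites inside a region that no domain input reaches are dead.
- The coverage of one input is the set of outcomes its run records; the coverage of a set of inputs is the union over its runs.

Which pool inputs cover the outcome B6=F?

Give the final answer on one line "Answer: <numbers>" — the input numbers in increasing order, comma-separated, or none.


input #1 (m=4, x=4): produces B6=F
input #2 (m=6, x=-1): does not produce B6=F
input #3 (m=6, x=3): does not produce B6=F
input #4 (m=10, x=13): does not produce B6=F
input #5 (m=12, x=5): produces B6=F
input #6 (m=12, x=11): produces B6=F
input #7 (m=11, x=10): does not produce B6=F
input #8 (m=1, x=4): does not produce B6=F
input #9 (m=6, x=5): does not produce B6=F
input #10 (m=6, x=1): does not produce B6=F
Answer: 1, 5, 6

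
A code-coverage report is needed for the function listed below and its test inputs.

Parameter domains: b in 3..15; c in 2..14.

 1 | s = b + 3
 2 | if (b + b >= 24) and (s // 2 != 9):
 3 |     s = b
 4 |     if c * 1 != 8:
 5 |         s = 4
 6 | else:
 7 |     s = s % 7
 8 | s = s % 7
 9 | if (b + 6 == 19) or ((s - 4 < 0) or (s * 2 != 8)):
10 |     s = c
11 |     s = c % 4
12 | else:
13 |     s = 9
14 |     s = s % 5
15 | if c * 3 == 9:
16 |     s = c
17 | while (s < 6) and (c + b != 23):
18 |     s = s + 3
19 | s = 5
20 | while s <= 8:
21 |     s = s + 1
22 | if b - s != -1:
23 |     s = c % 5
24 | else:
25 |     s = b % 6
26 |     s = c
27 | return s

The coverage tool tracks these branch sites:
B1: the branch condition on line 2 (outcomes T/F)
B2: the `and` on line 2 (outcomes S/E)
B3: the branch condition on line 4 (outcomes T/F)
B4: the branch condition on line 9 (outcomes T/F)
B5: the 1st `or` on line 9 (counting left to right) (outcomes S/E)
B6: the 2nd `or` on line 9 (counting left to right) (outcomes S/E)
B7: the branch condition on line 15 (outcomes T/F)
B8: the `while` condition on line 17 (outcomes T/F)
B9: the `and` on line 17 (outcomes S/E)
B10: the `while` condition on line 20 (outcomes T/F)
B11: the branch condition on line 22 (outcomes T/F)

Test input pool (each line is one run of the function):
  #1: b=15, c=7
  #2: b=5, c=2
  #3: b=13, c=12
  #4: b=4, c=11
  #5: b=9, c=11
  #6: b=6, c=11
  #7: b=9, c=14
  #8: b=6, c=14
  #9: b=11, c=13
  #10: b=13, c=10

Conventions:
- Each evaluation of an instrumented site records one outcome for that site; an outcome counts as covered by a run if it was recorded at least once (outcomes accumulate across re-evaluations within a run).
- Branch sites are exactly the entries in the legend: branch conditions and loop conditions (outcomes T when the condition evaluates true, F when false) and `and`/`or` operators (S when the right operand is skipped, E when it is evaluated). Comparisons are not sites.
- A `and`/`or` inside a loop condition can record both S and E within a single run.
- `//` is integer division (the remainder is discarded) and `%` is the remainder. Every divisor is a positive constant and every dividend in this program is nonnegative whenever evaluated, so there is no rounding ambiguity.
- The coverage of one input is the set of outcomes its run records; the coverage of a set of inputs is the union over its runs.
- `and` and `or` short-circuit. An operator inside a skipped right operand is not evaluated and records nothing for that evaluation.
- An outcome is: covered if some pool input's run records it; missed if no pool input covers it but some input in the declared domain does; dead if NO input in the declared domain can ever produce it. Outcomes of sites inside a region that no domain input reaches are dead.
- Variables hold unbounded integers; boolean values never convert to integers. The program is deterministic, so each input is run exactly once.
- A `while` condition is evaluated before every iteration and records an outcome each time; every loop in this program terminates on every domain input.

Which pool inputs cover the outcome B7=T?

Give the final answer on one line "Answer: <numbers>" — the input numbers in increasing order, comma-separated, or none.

input #1 (b=15, c=7): misses B7=T
input #2 (b=5, c=2): misses B7=T
input #3 (b=13, c=12): misses B7=T
input #4 (b=4, c=11): misses B7=T
input #5 (b=9, c=11): misses B7=T
input #6 (b=6, c=11): misses B7=T
input #7 (b=9, c=14): misses B7=T
input #8 (b=6, c=14): misses B7=T
input #9 (b=11, c=13): misses B7=T
input #10 (b=13, c=10): misses B7=T

Answer: none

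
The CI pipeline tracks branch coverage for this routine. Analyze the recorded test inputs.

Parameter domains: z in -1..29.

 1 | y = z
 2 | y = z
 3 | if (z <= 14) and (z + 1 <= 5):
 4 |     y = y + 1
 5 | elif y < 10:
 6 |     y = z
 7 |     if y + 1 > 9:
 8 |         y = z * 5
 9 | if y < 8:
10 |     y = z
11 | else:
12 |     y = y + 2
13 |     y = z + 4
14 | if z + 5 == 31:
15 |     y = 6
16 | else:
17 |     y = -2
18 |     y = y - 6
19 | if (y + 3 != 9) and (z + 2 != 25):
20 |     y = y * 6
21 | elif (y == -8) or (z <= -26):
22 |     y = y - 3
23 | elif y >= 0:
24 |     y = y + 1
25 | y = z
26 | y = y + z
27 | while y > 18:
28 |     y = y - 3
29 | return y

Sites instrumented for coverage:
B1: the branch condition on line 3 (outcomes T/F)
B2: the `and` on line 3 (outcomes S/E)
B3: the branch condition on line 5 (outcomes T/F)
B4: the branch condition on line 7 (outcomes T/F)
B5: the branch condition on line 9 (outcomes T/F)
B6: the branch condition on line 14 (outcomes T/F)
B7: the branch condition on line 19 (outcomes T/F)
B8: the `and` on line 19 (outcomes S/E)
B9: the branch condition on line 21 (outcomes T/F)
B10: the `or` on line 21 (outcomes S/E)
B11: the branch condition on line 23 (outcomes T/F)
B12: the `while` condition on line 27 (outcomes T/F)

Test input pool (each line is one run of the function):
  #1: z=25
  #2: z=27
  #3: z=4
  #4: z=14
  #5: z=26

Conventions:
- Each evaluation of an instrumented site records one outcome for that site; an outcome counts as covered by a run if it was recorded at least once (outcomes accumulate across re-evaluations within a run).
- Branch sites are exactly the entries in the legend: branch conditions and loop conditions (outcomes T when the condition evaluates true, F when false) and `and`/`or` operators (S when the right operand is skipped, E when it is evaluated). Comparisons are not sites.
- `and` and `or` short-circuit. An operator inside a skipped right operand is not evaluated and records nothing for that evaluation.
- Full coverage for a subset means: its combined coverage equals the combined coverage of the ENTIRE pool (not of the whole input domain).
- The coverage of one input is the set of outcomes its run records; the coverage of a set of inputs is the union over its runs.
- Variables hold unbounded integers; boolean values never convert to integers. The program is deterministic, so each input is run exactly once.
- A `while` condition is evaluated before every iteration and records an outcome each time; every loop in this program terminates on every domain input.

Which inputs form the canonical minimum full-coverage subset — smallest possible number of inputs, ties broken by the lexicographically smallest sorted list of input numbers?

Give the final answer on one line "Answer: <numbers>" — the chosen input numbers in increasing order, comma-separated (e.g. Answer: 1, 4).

input #1 (z=25): events B2->S, B1->F, B3->F, B5->F, B6->F, B8->E, B7->T, B12->T, B12->T, B12->T, B12->T, B12->T, B12->T, B12->T, ...; covers B1=F, B2=S, B3=F, B5=F, B6=F, B7=T, B8=E, B12=T, B12=F
input #2 (z=27): events B2->S, B1->F, B3->F, B5->F, B6->F, B8->E, B7->T, B12->T, B12->T, B12->T, B12->T, B12->T, B12->T, B12->T, ...; covers B1=F, B2=S, B3=F, B5=F, B6=F, B7=T, B8=E, B12=T, B12=F
input #3 (z=4): events B2->E, B1->T, B5->T, B6->F, B8->E, B7->T, B12->F; covers B1=T, B2=E, B5=T, B6=F, B7=T, B8=E, B12=F
input #4 (z=14): events B2->E, B1->F, B3->F, B5->F, B6->F, B8->E, B7->T, B12->T, B12->T, B12->T, B12->T, B12->F; covers B1=F, B2=E, B3=F, B5=F, B6=F, B7=T, B8=E, B12=T, B12=F
input #5 (z=26): events B2->S, B1->F, B3->F, B5->F, B6->T, B8->S, B7->F, B10->E, B9->F, B11->T, B12->T, B12->T, B12->T, B12->T, ...; covers B1=F, B2=S, B3=F, B5=F, B6=T, B7=F, B8=S, B9=F, B10=E, B11=T, B12=T, B12=F
together the pool reaches 18 outcomes: B1=T, B1=F, B2=S, B2=E, B3=F, B5=T, B5=F, B6=T, B6=F, B7=T, B7=F, B8=S, B8=E, B9=F, B10=E, B11=T, B12=T, B12=F
every size-1 subset falls short of the 18 outcomes (best: 12/18)
inputs {3, 5} (size 2) cover everything; no size-2 subset with a lexicographically smaller index list covers all 18

Answer: 3, 5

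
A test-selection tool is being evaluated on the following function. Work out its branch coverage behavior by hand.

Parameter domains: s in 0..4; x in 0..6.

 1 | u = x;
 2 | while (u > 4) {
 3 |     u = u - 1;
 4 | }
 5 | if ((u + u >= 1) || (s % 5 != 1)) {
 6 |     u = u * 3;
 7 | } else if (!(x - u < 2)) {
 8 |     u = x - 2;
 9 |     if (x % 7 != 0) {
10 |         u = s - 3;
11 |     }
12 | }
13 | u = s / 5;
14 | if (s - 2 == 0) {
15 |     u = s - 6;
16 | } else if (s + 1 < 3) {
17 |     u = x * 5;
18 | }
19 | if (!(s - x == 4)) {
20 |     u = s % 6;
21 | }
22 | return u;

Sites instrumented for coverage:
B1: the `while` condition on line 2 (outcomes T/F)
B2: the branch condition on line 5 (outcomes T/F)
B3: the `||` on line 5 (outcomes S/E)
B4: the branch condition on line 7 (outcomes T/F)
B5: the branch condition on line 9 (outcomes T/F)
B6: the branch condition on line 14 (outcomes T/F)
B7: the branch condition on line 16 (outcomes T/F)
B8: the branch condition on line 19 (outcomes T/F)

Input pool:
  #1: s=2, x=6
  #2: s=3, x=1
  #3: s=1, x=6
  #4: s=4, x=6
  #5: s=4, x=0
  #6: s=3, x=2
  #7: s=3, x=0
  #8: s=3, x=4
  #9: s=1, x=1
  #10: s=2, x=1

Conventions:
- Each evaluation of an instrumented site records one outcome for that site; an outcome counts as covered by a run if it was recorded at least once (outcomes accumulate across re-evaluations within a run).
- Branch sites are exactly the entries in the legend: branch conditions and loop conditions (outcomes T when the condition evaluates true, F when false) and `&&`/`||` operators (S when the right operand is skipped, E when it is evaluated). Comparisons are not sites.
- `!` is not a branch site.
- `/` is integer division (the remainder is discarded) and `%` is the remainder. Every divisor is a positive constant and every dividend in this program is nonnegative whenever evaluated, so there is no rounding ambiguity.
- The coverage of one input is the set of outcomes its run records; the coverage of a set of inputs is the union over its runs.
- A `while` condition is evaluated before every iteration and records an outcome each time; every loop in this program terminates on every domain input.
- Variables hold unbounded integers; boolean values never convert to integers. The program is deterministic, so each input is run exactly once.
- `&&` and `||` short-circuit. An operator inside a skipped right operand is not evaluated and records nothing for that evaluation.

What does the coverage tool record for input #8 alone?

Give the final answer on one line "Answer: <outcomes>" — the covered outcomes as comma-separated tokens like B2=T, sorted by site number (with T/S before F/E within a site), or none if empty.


Event log for input #8 (s=3, x=4):
  B1->F, B3->S, B2->T, B6->F, B7->F, B8->T
distinct outcomes covered: B1=F, B2=T, B3=S, B6=F, B7=F, B8=T
Answer: B1=F, B2=T, B3=S, B6=F, B7=F, B8=T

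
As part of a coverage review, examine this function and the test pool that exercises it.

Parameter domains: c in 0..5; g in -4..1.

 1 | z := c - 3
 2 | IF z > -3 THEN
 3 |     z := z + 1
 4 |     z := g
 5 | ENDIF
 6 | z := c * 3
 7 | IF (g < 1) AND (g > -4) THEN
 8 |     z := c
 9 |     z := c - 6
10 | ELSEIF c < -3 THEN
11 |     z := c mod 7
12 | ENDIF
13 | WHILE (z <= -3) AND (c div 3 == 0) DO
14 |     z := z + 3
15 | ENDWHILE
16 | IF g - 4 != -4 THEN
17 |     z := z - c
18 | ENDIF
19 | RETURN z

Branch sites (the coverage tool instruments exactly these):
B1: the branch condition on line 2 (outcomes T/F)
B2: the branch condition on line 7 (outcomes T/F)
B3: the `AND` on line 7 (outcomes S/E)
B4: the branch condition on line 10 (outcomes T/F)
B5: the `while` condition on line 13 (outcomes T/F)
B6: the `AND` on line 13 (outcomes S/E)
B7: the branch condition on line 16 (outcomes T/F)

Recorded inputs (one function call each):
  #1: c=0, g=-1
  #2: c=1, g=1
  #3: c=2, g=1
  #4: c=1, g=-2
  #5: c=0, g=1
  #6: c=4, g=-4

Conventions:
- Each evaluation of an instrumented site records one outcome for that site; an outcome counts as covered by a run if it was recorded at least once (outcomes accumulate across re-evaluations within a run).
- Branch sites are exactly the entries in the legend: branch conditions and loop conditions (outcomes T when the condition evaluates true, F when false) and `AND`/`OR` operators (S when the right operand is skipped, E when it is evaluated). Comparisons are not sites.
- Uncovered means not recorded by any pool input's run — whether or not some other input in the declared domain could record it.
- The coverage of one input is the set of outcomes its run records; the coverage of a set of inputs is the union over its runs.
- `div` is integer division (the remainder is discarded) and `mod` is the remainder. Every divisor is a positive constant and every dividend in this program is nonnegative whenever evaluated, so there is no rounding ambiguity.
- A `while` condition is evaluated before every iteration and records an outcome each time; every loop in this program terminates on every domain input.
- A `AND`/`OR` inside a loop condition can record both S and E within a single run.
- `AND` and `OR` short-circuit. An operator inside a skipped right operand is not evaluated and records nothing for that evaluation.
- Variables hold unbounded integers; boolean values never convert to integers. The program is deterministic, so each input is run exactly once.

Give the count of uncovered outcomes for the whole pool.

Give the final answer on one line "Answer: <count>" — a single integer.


test 1 (c=0, g=-1) hits B1=F, B2=T, B3=E, B5=T, B5=F, B6=S, B6=E, B7=T
test 2 (c=1, g=1) hits B1=T, B2=F, B3=S, B4=F, B5=F, B6=S, B7=T
test 3 (c=2, g=1) hits B1=T, B2=F, B3=S, B4=F, B5=F, B6=S, B7=T
test 4 (c=1, g=-2) hits B1=T, B2=T, B3=E, B5=T, B5=F, B6=S, B6=E, B7=T
test 5 (c=0, g=1) hits B1=F, B2=F, B3=S, B4=F, B5=F, B6=S, B7=T
test 6 (c=4, g=-4) hits B1=T, B2=F, B3=E, B4=F, B5=F, B6=S, B7=T
union over the pool: B1=T, B1=F, B2=T, B2=F, B3=S, B3=E, B4=F, B5=T, B5=F, B6=S, B6=E, B7=T
uncovered (2 of 14): B4=T, B7=F
Answer: 2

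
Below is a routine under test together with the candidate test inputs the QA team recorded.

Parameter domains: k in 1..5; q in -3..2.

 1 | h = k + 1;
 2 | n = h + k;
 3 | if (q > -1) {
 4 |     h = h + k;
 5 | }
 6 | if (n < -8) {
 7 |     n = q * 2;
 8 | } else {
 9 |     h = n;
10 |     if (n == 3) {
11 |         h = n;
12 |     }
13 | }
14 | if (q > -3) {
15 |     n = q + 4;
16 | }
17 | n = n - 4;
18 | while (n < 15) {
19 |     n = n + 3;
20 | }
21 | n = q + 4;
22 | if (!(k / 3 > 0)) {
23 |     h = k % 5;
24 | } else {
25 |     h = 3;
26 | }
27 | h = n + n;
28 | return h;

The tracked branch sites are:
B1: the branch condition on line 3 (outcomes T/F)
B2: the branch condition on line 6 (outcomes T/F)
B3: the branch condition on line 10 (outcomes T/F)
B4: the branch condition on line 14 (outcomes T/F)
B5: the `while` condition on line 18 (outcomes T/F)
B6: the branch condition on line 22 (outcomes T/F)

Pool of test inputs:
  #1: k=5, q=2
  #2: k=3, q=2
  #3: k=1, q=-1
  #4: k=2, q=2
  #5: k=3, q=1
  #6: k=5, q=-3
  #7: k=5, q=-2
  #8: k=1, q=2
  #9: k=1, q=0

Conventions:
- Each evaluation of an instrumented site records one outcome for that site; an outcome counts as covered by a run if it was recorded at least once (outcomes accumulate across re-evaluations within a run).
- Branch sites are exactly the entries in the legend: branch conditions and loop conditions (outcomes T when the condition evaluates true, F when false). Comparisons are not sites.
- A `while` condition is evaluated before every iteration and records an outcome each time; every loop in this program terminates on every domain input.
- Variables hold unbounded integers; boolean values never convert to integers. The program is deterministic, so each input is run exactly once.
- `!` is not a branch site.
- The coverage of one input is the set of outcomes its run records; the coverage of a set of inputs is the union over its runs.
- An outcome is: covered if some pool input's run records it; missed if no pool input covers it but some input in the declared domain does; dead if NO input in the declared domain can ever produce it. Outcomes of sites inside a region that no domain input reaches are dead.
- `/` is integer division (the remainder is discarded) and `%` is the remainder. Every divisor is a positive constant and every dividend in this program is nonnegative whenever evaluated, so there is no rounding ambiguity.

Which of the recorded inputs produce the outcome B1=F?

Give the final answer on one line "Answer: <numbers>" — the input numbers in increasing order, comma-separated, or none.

input #1 (k=5, q=2): never hits B1=F
input #2 (k=3, q=2): never hits B1=F
input #3 (k=1, q=-1): hits B1=F
input #4 (k=2, q=2): never hits B1=F
input #5 (k=3, q=1): never hits B1=F
input #6 (k=5, q=-3): hits B1=F
input #7 (k=5, q=-2): hits B1=F
input #8 (k=1, q=2): never hits B1=F
input #9 (k=1, q=0): never hits B1=F

Answer: 3, 6, 7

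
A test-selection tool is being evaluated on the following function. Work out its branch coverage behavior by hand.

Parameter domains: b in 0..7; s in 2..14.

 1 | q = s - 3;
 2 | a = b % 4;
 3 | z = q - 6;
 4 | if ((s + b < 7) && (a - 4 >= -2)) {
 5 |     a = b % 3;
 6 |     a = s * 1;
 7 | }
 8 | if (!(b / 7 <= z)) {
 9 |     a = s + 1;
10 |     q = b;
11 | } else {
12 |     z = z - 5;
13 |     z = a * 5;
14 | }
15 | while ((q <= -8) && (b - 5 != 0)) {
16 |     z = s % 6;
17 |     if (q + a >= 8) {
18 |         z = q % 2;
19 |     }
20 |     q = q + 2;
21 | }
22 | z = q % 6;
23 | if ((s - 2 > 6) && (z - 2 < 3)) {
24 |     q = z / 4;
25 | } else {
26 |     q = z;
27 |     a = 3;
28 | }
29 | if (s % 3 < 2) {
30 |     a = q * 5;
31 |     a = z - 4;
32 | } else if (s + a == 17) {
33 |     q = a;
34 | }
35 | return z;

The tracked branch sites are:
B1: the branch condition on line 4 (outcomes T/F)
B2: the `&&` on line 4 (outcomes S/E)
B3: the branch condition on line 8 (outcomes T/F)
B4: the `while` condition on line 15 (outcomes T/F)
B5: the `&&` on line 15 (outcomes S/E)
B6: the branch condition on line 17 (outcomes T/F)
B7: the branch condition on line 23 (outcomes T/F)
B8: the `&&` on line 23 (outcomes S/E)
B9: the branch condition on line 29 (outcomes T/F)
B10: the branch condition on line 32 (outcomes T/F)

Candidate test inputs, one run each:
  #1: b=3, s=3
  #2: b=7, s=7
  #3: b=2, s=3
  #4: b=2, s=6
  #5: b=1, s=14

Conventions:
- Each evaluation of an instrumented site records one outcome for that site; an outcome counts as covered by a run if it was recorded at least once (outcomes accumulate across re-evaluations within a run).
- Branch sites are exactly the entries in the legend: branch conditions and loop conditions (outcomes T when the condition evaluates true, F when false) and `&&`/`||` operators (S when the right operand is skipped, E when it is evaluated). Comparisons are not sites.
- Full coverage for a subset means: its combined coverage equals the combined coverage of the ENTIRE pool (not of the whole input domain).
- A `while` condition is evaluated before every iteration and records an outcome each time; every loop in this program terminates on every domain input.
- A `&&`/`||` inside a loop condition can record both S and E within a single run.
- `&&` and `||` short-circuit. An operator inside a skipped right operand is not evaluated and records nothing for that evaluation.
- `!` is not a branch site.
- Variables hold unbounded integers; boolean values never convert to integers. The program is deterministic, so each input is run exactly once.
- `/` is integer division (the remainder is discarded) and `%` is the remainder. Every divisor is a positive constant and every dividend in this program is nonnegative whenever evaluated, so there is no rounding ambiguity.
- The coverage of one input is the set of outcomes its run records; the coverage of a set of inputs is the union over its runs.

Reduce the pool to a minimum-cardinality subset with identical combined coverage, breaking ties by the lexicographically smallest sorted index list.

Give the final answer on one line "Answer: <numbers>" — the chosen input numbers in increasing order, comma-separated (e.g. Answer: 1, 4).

run #1 (b=3, s=3) records B1=T, B2=E, B3=T, B4=F, B5=S, B7=F, B8=S, B9=T
run #2 (b=7, s=7) records B1=F, B2=S, B3=T, B4=F, B5=S, B7=F, B8=S, B9=T
run #3 (b=2, s=3) records B1=T, B2=E, B3=T, B4=F, B5=S, B7=F, B8=S, B9=T
run #4 (b=2, s=6) records B1=F, B2=S, B3=T, B4=F, B5=S, B7=F, B8=S, B9=T
run #5 (b=1, s=14) records B1=F, B2=S, B3=F, B4=F, B5=S, B7=F, B8=E, B9=F, B10=T
union over all inputs: B1=T, B1=F, B2=S, B2=E, B3=T, B3=F, B4=F, B5=S, B7=F, B8=S, B8=E, B9=T, B9=F, B10=T (14 outcomes)
checked all size-1 subsets: none covers 14 outcomes (max 9/14)
inputs {1, 5} (size 2) cover everything; no size-2 subset with a lexicographically smaller index list covers all 14

Answer: 1, 5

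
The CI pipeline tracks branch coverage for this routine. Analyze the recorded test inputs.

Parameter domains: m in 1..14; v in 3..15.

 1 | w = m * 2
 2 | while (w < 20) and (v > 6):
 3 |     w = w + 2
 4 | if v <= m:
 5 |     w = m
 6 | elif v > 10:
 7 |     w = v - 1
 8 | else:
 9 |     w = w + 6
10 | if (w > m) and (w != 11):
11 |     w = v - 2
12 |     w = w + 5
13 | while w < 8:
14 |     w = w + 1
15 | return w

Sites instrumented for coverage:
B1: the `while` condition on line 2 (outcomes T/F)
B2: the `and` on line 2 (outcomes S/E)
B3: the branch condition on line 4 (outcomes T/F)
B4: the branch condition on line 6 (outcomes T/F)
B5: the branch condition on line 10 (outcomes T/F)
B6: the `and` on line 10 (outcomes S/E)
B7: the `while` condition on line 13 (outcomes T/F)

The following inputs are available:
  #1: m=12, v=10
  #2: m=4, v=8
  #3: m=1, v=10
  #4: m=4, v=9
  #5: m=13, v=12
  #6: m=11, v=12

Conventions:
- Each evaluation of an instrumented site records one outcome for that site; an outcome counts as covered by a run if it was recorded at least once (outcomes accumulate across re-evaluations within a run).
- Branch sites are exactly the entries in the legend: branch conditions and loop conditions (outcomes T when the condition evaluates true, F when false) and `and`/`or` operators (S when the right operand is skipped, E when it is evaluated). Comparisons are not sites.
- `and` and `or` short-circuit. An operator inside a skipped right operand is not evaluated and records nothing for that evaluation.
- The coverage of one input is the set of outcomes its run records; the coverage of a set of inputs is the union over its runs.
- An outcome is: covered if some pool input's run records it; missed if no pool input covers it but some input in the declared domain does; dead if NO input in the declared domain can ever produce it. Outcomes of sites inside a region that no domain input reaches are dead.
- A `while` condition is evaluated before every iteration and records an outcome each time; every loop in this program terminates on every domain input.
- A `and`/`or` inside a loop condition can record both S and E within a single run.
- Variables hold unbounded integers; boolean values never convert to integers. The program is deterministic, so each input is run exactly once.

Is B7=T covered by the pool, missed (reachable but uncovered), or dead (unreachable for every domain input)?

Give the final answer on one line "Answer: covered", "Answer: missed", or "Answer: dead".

no pool input records B7=T
but domain input (m=1, v=3) does record it -> reachable, so missed

Answer: missed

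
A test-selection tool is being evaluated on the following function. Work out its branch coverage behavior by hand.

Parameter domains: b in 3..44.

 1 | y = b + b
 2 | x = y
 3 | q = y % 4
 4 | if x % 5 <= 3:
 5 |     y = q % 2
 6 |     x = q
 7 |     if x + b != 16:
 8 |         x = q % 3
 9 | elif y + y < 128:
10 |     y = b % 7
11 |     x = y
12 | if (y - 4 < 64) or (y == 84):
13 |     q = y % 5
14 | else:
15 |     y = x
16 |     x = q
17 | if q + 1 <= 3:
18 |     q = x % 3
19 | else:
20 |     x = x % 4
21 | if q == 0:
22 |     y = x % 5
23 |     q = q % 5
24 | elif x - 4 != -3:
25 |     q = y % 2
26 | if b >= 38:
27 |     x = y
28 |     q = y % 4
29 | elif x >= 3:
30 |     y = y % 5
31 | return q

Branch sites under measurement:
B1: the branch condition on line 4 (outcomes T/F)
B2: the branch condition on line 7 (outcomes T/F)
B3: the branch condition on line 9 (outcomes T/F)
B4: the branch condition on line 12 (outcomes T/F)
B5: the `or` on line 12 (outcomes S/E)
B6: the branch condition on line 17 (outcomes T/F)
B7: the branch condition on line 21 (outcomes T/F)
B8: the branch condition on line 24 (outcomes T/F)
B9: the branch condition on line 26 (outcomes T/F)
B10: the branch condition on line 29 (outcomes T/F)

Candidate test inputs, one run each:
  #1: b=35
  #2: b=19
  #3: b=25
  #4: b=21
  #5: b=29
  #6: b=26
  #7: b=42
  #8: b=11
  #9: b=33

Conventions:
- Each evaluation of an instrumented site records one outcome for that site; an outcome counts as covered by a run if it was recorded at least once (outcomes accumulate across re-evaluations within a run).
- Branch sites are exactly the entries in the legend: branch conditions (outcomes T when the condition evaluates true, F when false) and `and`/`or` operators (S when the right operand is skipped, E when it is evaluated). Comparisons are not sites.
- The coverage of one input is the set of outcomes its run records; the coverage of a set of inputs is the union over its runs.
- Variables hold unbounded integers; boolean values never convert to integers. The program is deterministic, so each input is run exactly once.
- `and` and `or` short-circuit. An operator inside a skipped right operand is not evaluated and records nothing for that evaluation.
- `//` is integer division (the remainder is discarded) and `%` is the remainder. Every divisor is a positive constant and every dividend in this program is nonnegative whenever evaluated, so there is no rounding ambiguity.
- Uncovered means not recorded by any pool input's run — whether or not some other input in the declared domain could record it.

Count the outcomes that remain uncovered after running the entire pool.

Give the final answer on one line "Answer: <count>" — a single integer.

#1 (b=35) -> B1->T, B2->T, B5->S, B4->T, B6->T, B7->F, B8->T, B9->F, B10->F; covered: B1=T, B2=T, B4=T, B5=S, B6=T, B7=F, B8=T, B9=F, B10=F
#2 (b=19) -> B1->T, B2->T, B5->S, B4->T, B6->T, B7->F, B8->T, B9->F, B10->F; covered: B1=T, B2=T, B4=T, B5=S, B6=T, B7=F, B8=T, B9=F, B10=F
#3 (b=25) -> B1->T, B2->T, B5->S, B4->T, B6->T, B7->F, B8->T, B9->F, B10->F; covered: B1=T, B2=T, B4=T, B5=S, B6=T, B7=F, B8=T, B9=F, B10=F
#4 (b=21) -> B1->T, B2->T, B5->S, B4->T, B6->T, B7->F, B8->T, B9->F, B10->F; covered: B1=T, B2=T, B4=T, B5=S, B6=T, B7=F, B8=T, B9=F, B10=F
#5 (b=29) -> B1->T, B2->T, B5->S, B4->T, B6->T, B7->F, B8->T, B9->F, B10->F; covered: B1=T, B2=T, B4=T, B5=S, B6=T, B7=F, B8=T, B9=F, B10=F
#6 (b=26) -> B1->T, B2->T, B5->S, B4->T, B6->T, B7->T, B9->F, B10->F; covered: B1=T, B2=T, B4=T, B5=S, B6=T, B7=T, B9=F, B10=F
#7 (b=42) -> B1->F, B3->F, B5->E, B4->T, B6->F, B7->F, B8->T, B9->T; covered: B1=F, B3=F, B4=T, B5=E, B6=F, B7=F, B8=T, B9=T
#8 (b=11) -> B1->T, B2->T, B5->S, B4->T, B6->T, B7->F, B8->T, B9->F, B10->F; covered: B1=T, B2=T, B4=T, B5=S, B6=T, B7=F, B8=T, B9=F, B10=F
#9 (b=33) -> B1->T, B2->T, B5->S, B4->T, B6->T, B7->F, B8->T, B9->F, B10->F; covered: B1=T, B2=T, B4=T, B5=S, B6=T, B7=F, B8=T, B9=F, B10=F
union over the pool: B1=T, B1=F, B2=T, B3=F, B4=T, B5=S, B5=E, B6=T, B6=F, B7=T, B7=F, B8=T, B9=T, B9=F, B10=F
uncovered (5 of 20): B2=F, B3=T, B4=F, B8=F, B10=T

Answer: 5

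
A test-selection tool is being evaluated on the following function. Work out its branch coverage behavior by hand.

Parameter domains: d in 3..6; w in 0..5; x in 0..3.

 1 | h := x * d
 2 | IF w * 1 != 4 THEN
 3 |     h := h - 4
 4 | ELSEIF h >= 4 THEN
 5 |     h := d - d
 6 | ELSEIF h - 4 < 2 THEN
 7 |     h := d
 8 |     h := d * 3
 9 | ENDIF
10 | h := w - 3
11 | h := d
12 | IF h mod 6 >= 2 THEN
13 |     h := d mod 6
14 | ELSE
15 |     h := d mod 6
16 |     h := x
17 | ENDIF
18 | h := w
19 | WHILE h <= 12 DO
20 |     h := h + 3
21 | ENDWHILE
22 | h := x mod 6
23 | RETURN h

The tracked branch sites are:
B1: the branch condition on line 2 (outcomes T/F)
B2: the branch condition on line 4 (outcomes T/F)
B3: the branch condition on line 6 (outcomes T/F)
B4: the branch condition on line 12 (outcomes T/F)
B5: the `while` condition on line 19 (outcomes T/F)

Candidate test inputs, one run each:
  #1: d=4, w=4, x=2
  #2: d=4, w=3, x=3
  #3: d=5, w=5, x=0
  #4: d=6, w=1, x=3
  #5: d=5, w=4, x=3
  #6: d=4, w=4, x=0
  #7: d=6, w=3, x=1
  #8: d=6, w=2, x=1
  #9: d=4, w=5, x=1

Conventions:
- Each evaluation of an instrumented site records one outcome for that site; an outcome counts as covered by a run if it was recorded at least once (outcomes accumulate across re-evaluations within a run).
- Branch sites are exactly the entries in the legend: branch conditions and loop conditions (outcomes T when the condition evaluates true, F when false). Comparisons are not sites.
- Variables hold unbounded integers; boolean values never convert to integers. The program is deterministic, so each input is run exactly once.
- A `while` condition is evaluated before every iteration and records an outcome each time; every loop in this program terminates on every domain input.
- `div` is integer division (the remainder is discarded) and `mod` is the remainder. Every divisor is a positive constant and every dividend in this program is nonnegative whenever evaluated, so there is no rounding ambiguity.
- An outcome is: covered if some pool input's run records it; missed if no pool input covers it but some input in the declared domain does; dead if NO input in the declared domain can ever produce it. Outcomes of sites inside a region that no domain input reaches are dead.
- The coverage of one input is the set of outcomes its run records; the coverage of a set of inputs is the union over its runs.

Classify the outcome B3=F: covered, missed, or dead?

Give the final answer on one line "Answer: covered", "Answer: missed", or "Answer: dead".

no pool input records B3=F
checking all 96 inputs in the declared domain: B3=F is never recorded -> dead

Answer: dead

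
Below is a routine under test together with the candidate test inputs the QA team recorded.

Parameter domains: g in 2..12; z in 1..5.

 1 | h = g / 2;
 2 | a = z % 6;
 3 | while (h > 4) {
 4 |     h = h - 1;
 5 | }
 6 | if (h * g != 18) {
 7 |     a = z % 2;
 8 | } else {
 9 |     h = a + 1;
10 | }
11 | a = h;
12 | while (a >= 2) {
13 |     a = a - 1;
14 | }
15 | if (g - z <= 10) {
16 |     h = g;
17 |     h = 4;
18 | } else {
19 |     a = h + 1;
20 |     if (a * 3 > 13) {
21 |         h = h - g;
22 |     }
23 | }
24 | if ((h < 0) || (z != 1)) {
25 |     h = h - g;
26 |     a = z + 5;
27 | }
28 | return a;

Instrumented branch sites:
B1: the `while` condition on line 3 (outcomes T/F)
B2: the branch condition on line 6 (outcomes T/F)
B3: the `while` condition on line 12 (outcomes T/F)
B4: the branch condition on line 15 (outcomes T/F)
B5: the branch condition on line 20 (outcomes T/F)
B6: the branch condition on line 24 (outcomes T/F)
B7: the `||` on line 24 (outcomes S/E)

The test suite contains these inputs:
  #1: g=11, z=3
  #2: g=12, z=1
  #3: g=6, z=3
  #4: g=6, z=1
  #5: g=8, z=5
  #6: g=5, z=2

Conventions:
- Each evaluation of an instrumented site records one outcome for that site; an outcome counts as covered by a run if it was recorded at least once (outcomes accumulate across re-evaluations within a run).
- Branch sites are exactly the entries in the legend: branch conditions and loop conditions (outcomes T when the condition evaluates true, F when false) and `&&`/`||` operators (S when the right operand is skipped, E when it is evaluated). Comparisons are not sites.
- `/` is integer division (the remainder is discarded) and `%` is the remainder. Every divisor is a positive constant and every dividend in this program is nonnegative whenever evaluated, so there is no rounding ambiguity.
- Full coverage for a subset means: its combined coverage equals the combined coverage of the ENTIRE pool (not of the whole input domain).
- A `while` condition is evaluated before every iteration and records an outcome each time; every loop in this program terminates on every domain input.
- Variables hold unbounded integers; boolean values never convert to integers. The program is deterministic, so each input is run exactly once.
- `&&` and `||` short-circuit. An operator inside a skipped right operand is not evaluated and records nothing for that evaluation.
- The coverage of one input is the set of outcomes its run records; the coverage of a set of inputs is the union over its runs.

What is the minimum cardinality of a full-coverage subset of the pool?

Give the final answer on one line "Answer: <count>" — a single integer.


#1 (g=11, z=3) -> B1->T, B1->F, B2->T, B3->T, B3->T, B3->T, B3->F, B4->T, B7->E, B6->T; covered: B1=T, B1=F, B2=T, B3=T, B3=F, B4=T, B6=T, B7=E
#2 (g=12, z=1) -> B1->T, B1->T, B1->F, B2->T, B3->T, B3->T, B3->T, B3->F, B4->F, B5->T, B7->S, B6->T; covered: B1=T, B1=F, B2=T, B3=T, B3=F, B4=F, B5=T, B6=T, B7=S
#3 (g=6, z=3) -> B1->F, B2->F, B3->T, B3->T, B3->T, B3->F, B4->T, B7->E, B6->T; covered: B1=F, B2=F, B3=T, B3=F, B4=T, B6=T, B7=E
#4 (g=6, z=1) -> B1->F, B2->F, B3->T, B3->F, B4->T, B7->E, B6->F; covered: B1=F, B2=F, B3=T, B3=F, B4=T, B6=F, B7=E
#5 (g=8, z=5) -> B1->F, B2->T, B3->T, B3->T, B3->T, B3->F, B4->T, B7->E, B6->T; covered: B1=F, B2=T, B3=T, B3=F, B4=T, B6=T, B7=E
#6 (g=5, z=2) -> B1->F, B2->T, B3->T, B3->F, B4->T, B7->E, B6->T; covered: B1=F, B2=T, B3=T, B3=F, B4=T, B6=T, B7=E
union over all inputs: B1=T, B1=F, B2=T, B2=F, B3=T, B3=F, B4=T, B4=F, B5=T, B6=T, B6=F, B7=S, B7=E (13 outcomes)
every size-1 subset falls short of the 13 outcomes (best: 9/13)
size 2: inputs {2, 4} cover all 13 outcomes, and no lexicographically smaller subset of this size does
Answer: 2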